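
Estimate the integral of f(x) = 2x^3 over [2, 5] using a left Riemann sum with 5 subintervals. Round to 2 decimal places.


Left Riemann sum uses left endpoints of each subinterval.
Interval: [2, 5], n = 5
dx = (5 - 2) / 5 = 3/5
Left endpoints: [2, 13/5, 16/5, 19/5, 22/5]
f values: [16, 4394/125, 8192/125, 13718/125, 21296/125]
Sum = dx * (sum of f values)
= 3/5 * 1984/5
= 5952/25 = 238.08

238.08


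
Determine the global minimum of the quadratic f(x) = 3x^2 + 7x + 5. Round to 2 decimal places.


For a quadratic f(x) = ax^2 + bx + c with a > 0, the minimum is at the vertex.
Vertex x-coordinate: x = -b/(2a)
x = -(7) / (2 * 3)
x = -7/6
Substitute back to find the minimum value:
f(-7/6) = 3 * (-7/6)^2 + 7 * (-7/6) + 5
= 49/12 - 49/6 + 5
= 11/12 ≈ 0.92

0.92


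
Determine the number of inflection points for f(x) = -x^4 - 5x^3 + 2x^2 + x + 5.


Inflection points occur where f''(x) = 0 and concavity changes.
f(x) = -x^4 - 5x^3 + 2x^2 + x + 5
f'(x) = -4x^3 - 15x^2 + 4x + 1
f''(x) = -12x^2 - 30x + 4
This is a quadratic in x. Use the discriminant to count real roots.
Discriminant = (-30)^2 - 4 * (-12) * 4
= 900 - (-192)
= 1092
Since discriminant > 0, f''(x) = 0 has 2 distinct real solutions.
A quadratic with two distinct real roots changes sign at each root, so concavity changes at both.
Number of inflection points: 2

2


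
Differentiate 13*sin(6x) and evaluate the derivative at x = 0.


Apply the chain rule to differentiate 13*sin(6x):
d/dx [13*sin(6x)]
= 13 * cos(6x) * d/dx(6x)
= 13 * 6 * cos(6x)
= 78 * cos(6x)
Evaluate at x = 0:
= 78 * cos(0)
= 78 * 1
= 78

78


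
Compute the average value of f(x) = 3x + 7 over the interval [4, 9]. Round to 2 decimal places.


Average value = 1/(b-a) * integral from a to b of f(x) dx
First compute the integral of 3x + 7:
F(x) = (3/2)x^2 + 7x
F(9) = 3/2 * 81 + 7 * 9 = 369/2
F(4) = 3/2 * 16 + 7 * 4 = 52
Integral = 369/2 - 52 = 265/2
Average = (265/2) / (9 - 4) = (265/2) / 5
= 53/2 = 26.50

26.50


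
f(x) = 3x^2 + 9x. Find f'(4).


Differentiate term by term using power and sum rules:
f(x) = 3x^2 + 9x
f'(x) = 6x + 9
Substitute x = 4:
f'(4) = 6 * 4 + 9
= 24 + 9
= 33

33


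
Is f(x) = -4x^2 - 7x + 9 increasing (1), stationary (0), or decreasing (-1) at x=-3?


Compute f'(x) to determine behavior:
f'(x) = -8x - 7
f'(-3) = -8 * (-3) - 7
= 24 - 7
= 17
Since f'(-3) > 0, the function is increasing (1)

1


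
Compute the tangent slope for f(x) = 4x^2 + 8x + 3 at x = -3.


The slope of the tangent line equals f'(x) at the point.
f(x) = 4x^2 + 8x + 3
f'(x) = 8x + 8
At x = -3:
f'(-3) = 8 * (-3) + 8
= -24 + 8
= -16

-16


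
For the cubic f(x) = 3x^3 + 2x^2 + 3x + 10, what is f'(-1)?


Differentiate f(x) = 3x^3 + 2x^2 + 3x + 10 term by term:
f'(x) = 9x^2 + 4x + 3
Substitute x = -1:
f'(-1) = 9 * (-1)^2 + 4 * (-1) + 3
= 9 - 4 + 3
= 8

8


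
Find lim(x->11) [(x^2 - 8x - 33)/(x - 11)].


Direct substitution gives 0/0, so we factor the numerator.
Factor: (x^2 - 8x - 33) = (x - 11)(x + 3)
Cancel the common factor (x - 11):
(x^2 - 8x - 33)/(x - 11) = (x + 3)
Now substitute x = 11:
= (11) - (-3) = 14

14


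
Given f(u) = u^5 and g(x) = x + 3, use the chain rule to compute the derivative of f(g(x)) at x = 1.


Using the chain rule: (f(g(x)))' = f'(g(x)) * g'(x)
First, find g(1):
g(1) = 1 * 1 + 3 = 4
Next, f'(u) = 5u^4
And g'(x) = 1
So f'(g(1)) * g'(1)
= 5 * 4^4 * 1
= 5 * 256 * 1
= 1280

1280


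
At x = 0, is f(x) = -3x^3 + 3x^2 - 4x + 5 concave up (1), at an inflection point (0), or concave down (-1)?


Concavity is determined by the sign of f''(x).
f(x) = -3x^3 + 3x^2 - 4x + 5
f'(x) = -9x^2 + 6x - 4
f''(x) = -18x + 6
f''(0) = -18 * 0 + 6
= 0 + 6
= 6
Since f''(0) > 0, the function is concave up (1)

1


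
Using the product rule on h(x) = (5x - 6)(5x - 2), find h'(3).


Let u(x) = 5x - 6 and v(x) = 5x - 2
u'(x) = 5
v'(x) = 5
Product rule: h'(x) = u'(x)*v(x) + u(x)*v'(x)
= 5 * (5x - 2) + (5x - 6) * 5
At x = 3:
u(3) = 5 * 3 - 6 = 9
v(3) = 5 * 3 - 2 = 13
h'(3) = 5 * 13 + 9 * 5
= 65 + 45
= 110

110


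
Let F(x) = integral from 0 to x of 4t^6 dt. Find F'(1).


By the Fundamental Theorem of Calculus (Part 1):
If F(x) = integral from 0 to x of f(t) dt, then F'(x) = f(x)
Here f(t) = 4t^6
So F'(x) = 4x^6
Evaluate at x = 1:
F'(1) = 4 * 1^6
= 4 * 1
= 4

4


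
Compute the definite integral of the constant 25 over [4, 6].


The integral of a constant k over [a, b] equals k * (b - a).
integral from 4 to 6 of 25 dx
= 25 * (6 - 4)
= 25 * 2
= 50

50


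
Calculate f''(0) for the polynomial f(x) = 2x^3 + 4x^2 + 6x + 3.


First derivative:
f'(x) = 6x^2 + 8x + 6
Second derivative:
f''(x) = 12x + 8
Substitute x = 0:
f''(0) = 12 * 0 + 8
= 0 + 8
= 8

8


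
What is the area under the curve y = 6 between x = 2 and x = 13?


The area under a constant function y = 6 is a rectangle.
Width = 13 - 2 = 11
Height = 6
Area = width * height
= 11 * 6
= 66

66


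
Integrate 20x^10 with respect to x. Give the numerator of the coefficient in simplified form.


Apply the power rule for integration:
integral of ax^n dx = a/(n+1) * x^(n+1) + C
integral of 20x^10 dx
= 20/11 * x^11 + C
The coefficient in lowest terms is 20/11, and its numerator is 20

20


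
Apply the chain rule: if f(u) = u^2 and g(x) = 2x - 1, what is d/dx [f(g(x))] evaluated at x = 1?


Using the chain rule: (f(g(x)))' = f'(g(x)) * g'(x)
First, find g(1):
g(1) = 2 * 1 - 1 = 1
Next, f'(u) = 2u
And g'(x) = 2
So f'(g(1)) * g'(1)
= 2 * 1 * 2
= 4

4


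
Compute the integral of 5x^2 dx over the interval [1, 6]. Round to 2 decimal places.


Find the antiderivative of 5x^2:
F(x) = 5/3 * x^3
Apply the Fundamental Theorem of Calculus:
F(6) - F(1)
= 5/3 * 6^3 - 5/3 * 1^3
= 5/3 * (216 - 1)
= 5/3 * 215
= 1075/3 ≈ 358.33

358.33


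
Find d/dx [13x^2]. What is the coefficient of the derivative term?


We apply the power rule: d/dx [ax^n] = a*n * x^(n-1)
d/dx [13x^2]
= 13 * 2 * x^(2-1)
= 26x
The coefficient is 26

26


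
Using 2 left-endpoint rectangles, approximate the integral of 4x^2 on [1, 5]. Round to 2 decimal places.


Left Riemann sum uses left endpoints of each subinterval.
Interval: [1, 5], n = 2
dx = (5 - 1) / 2 = 2
Left endpoints: [1, 3]
f values: [4, 36]
Sum = dx * (sum of f values)
= 2 * 40
= 80 = 80.00

80.00


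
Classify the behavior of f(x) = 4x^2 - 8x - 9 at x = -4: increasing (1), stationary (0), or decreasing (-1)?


Compute f'(x) to determine behavior:
f'(x) = 8x - 8
f'(-4) = 8 * (-4) - 8
= -32 - 8
= -40
Since f'(-4) < 0, the function is decreasing (-1)

-1


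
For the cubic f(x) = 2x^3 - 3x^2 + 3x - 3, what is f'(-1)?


Differentiate f(x) = 2x^3 - 3x^2 + 3x - 3 term by term:
f'(x) = 6x^2 - 6x + 3
Substitute x = -1:
f'(-1) = 6 * (-1)^2 - 6 * (-1) + 3
= 6 + 6 + 3
= 15

15


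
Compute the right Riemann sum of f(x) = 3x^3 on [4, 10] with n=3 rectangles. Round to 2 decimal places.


Right Riemann sum uses right endpoints of each subinterval.
Interval: [4, 10], n = 3
dx = (10 - 4) / 3 = 2
Right endpoints: [6, 8, 10]
f values: [648, 1536, 3000]
Sum = dx * (sum of f values)
= 2 * 5184
= 10368 = 10368.00

10368.00


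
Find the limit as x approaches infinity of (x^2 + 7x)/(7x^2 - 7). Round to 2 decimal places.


For limits at infinity with equal-degree polynomials,
we compare leading coefficients.
Numerator leading term: x^2
Denominator leading term: 7x^2
Divide both by x^2:
lim = (1 + 7/x) / (7 - 7/x^2)
As x -> infinity, the 1/x and 1/x^2 terms vanish:
= 1/7 ≈ 0.14

0.14


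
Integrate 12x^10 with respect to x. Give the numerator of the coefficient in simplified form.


Apply the power rule for integration:
integral of ax^n dx = a/(n+1) * x^(n+1) + C
integral of 12x^10 dx
= 12/11 * x^11 + C
The coefficient in lowest terms is 12/11, and its numerator is 12

12


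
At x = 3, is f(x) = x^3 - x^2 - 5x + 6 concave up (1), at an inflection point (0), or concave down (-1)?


Concavity is determined by the sign of f''(x).
f(x) = x^3 - x^2 - 5x + 6
f'(x) = 3x^2 - 2x - 5
f''(x) = 6x - 2
f''(3) = 6 * 3 - 2
= 18 - 2
= 16
Since f''(3) > 0, the function is concave up (1)

1


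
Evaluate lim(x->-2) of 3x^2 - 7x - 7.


Since polynomials are continuous, we use direct substitution.
lim(x->-2) of 3x^2 - 7x - 7
= 3 * (-2)^2 - 7 * (-2) - 7
= 12 + 14 - 7
= 19

19


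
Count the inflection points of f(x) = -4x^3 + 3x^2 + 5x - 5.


Inflection points occur where f''(x) = 0 and concavity changes.
f(x) = -4x^3 + 3x^2 + 5x - 5
f'(x) = -12x^2 + 6x + 5
f''(x) = -24x + 6
Set f''(x) = 0:
-24x + 6 = 0
x = -6 / (-24) = 1/4
Since f''(x) is linear (degree 1), it changes sign at this point.
Therefore there is exactly 1 inflection point.

1


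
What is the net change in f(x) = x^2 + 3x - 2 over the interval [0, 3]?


Net change = f(b) - f(a)
f(x) = x^2 + 3x - 2
Compute f(3):
f(3) = 1 * 3^2 + 3 * 3 - 2
= 9 + 9 - 2
= 16
Compute f(0):
f(0) = 1 * 0^2 + 3 * 0 - 2
= 0 + 0 - 2
= -2
Net change = 16 - (-2) = 18

18


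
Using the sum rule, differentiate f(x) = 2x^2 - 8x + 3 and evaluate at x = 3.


Differentiate term by term using power and sum rules:
f(x) = 2x^2 - 8x + 3
f'(x) = 4x - 8
Substitute x = 3:
f'(3) = 4 * 3 - 8
= 12 - 8
= 4

4


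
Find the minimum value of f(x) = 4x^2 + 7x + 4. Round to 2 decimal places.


For a quadratic f(x) = ax^2 + bx + c with a > 0, the minimum is at the vertex.
Vertex x-coordinate: x = -b/(2a)
x = -(7) / (2 * 4)
x = -7/8
Substitute back to find the minimum value:
f(-7/8) = 4 * (-7/8)^2 + 7 * (-7/8) + 4
= 49/16 - 49/8 + 4
= 15/16 ≈ 0.94

0.94


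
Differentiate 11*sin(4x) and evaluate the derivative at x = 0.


Apply the chain rule to differentiate 11*sin(4x):
d/dx [11*sin(4x)]
= 11 * cos(4x) * d/dx(4x)
= 11 * 4 * cos(4x)
= 44 * cos(4x)
Evaluate at x = 0:
= 44 * cos(0)
= 44 * 1
= 44

44


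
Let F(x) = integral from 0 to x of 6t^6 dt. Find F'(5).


By the Fundamental Theorem of Calculus (Part 1):
If F(x) = integral from 0 to x of f(t) dt, then F'(x) = f(x)
Here f(t) = 6t^6
So F'(x) = 6x^6
Evaluate at x = 5:
F'(5) = 6 * 5^6
= 6 * 15625
= 93750

93750


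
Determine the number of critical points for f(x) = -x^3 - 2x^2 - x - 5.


Find where f'(x) = 0:
f(x) = -x^3 - 2x^2 - x - 5
f'(x) = -3x^2 - 4x - 1
This is a quadratic in x. Use the discriminant to count real roots.
Discriminant = (-4)^2 - 4 * (-3) * (-1)
= 16 - 12
= 4
Since discriminant > 0, f'(x) = 0 has 2 real solutions.
Number of critical points: 2

2


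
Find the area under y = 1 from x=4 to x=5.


The area under a constant function y = 1 is a rectangle.
Width = 5 - 4 = 1
Height = 1
Area = width * height
= 1 * 1
= 1

1


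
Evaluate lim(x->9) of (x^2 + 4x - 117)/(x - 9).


Direct substitution gives 0/0, so we factor the numerator.
Factor: (x^2 + 4x - 117) = (x - 9)(x + 13)
Cancel the common factor (x - 9):
(x^2 + 4x - 117)/(x - 9) = (x + 13)
Now substitute x = 9:
= (9) - (-13) = 22

22


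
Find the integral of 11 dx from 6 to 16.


The integral of a constant k over [a, b] equals k * (b - a).
integral from 6 to 16 of 11 dx
= 11 * (16 - 6)
= 11 * 10
= 110

110


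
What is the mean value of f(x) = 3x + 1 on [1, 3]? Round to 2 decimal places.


Average value = 1/(b-a) * integral from a to b of f(x) dx
First compute the integral of 3x + 1:
F(x) = (3/2)x^2 + x
F(3) = 3/2 * 9 + 1 * 3 = 33/2
F(1) = 3/2 * 1 + 1 * 1 = 5/2
Integral = 33/2 - 5/2 = 14
Average = 14 / (3 - 1) = 14 / 2
= 7 = 7.00

7.00


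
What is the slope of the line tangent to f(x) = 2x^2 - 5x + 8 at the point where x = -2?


The slope of the tangent line equals f'(x) at the point.
f(x) = 2x^2 - 5x + 8
f'(x) = 4x - 5
At x = -2:
f'(-2) = 4 * (-2) - 5
= -8 - 5
= -13

-13


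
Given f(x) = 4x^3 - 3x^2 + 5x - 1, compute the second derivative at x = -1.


First derivative:
f'(x) = 12x^2 - 6x + 5
Second derivative:
f''(x) = 24x - 6
Substitute x = -1:
f''(-1) = 24 * (-1) - 6
= -24 - 6
= -30

-30


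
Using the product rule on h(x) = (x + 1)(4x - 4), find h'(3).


Let u(x) = x + 1 and v(x) = 4x - 4
u'(x) = 1
v'(x) = 4
Product rule: h'(x) = u'(x)*v(x) + u(x)*v'(x)
= 1 * (4x - 4) + (x + 1) * 4
At x = 3:
u(3) = 1 * 3 + 1 = 4
v(3) = 4 * 3 - 4 = 8
h'(3) = 1 * 8 + 4 * 4
= 8 + 16
= 24

24


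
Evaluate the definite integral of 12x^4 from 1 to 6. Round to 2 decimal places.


Find the antiderivative of 12x^4:
F(x) = 12/5 * x^5
Apply the Fundamental Theorem of Calculus:
F(6) - F(1)
= 12/5 * 6^5 - 12/5 * 1^5
= 12/5 * (7776 - 1)
= 12/5 * 7775
= 18660 = 18660.00

18660.00


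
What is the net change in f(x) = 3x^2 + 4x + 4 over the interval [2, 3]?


Net change = f(b) - f(a)
f(x) = 3x^2 + 4x + 4
Compute f(3):
f(3) = 3 * 3^2 + 4 * 3 + 4
= 27 + 12 + 4
= 43
Compute f(2):
f(2) = 3 * 2^2 + 4 * 2 + 4
= 12 + 8 + 4
= 24
Net change = 43 - 24 = 19

19


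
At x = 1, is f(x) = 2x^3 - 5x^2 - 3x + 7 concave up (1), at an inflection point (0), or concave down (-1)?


Concavity is determined by the sign of f''(x).
f(x) = 2x^3 - 5x^2 - 3x + 7
f'(x) = 6x^2 - 10x - 3
f''(x) = 12x - 10
f''(1) = 12 * 1 - 10
= 12 - 10
= 2
Since f''(1) > 0, the function is concave up (1)

1


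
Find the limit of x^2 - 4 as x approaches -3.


Since polynomials are continuous, we use direct substitution.
lim(x->-3) of x^2 - 4
= 1 * (-3)^2 + 0 * (-3) - 4
= 9 + 0 - 4
= 5

5


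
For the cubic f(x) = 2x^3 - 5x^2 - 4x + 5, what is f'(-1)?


Differentiate f(x) = 2x^3 - 5x^2 - 4x + 5 term by term:
f'(x) = 6x^2 - 10x - 4
Substitute x = -1:
f'(-1) = 6 * (-1)^2 - 10 * (-1) - 4
= 6 + 10 - 4
= 12

12


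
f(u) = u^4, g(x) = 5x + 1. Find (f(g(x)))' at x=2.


Using the chain rule: (f(g(x)))' = f'(g(x)) * g'(x)
First, find g(2):
g(2) = 5 * 2 + 1 = 11
Next, f'(u) = 4u^3
And g'(x) = 5
So f'(g(2)) * g'(2)
= 4 * 11^3 * 5
= 4 * 1331 * 5
= 26620

26620


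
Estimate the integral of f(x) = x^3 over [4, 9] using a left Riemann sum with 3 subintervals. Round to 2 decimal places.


Left Riemann sum uses left endpoints of each subinterval.
Interval: [4, 9], n = 3
dx = (9 - 4) / 3 = 5/3
Left endpoints: [4, 17/3, 22/3]
f values: [64, 4913/27, 10648/27]
Sum = dx * (sum of f values)
= 5/3 * 1921/3
= 9605/9 ≈ 1067.22

1067.22


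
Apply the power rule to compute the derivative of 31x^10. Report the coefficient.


We apply the power rule: d/dx [ax^n] = a*n * x^(n-1)
d/dx [31x^10]
= 31 * 10 * x^(10-1)
= 310x^9
The coefficient is 310

310


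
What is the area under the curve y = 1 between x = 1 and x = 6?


The area under a constant function y = 1 is a rectangle.
Width = 6 - 1 = 5
Height = 1
Area = width * height
= 5 * 1
= 5

5


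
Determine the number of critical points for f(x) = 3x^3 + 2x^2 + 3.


Find where f'(x) = 0:
f(x) = 3x^3 + 2x^2 + 3
f'(x) = 9x^2 + 4x
This is a quadratic in x. Use the discriminant to count real roots.
Discriminant = (4)^2 - 4 * 9 * 0
= 16 - 0
= 16
Since discriminant > 0, f'(x) = 0 has 2 real solutions.
Number of critical points: 2

2


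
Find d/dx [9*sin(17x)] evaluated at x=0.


Apply the chain rule to differentiate 9*sin(17x):
d/dx [9*sin(17x)]
= 9 * cos(17x) * d/dx(17x)
= 9 * 17 * cos(17x)
= 153 * cos(17x)
Evaluate at x = 0:
= 153 * cos(0)
= 153 * 1
= 153

153


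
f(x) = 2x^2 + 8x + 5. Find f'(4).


Differentiate term by term using power and sum rules:
f(x) = 2x^2 + 8x + 5
f'(x) = 4x + 8
Substitute x = 4:
f'(4) = 4 * 4 + 8
= 16 + 8
= 24

24


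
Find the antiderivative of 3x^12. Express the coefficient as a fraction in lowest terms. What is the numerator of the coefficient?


Apply the power rule for integration:
integral of ax^n dx = a/(n+1) * x^(n+1) + C
integral of 3x^12 dx
= 3/13 * x^13 + C
The coefficient in lowest terms is 3/13, and its numerator is 3

3


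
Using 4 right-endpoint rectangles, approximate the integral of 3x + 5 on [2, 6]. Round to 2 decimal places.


Right Riemann sum uses right endpoints of each subinterval.
Interval: [2, 6], n = 4
dx = (6 - 2) / 4 = 1
Right endpoints: [3, 4, 5, 6]
f values: [14, 17, 20, 23]
Sum = dx * (sum of f values)
= 1 * 74
= 74 = 74.00

74.00


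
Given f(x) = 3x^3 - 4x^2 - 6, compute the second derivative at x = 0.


First derivative:
f'(x) = 9x^2 - 8x
Second derivative:
f''(x) = 18x - 8
Substitute x = 0:
f''(0) = 18 * 0 - 8
= 0 - 8
= -8

-8


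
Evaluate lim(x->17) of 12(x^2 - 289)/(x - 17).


Direct substitution gives 0/0, so we factor the numerator.
Factor: 12(x^2 - 289) = 12 * (x - 17)(x + 17)
Cancel the common factor (x - 17):
12(x^2 - 289)/(x - 17) = 12 * (x + 17)
Now substitute x = 17:
= 12 * (17 + 17) = 408

408


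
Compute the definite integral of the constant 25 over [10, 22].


The integral of a constant k over [a, b] equals k * (b - a).
integral from 10 to 22 of 25 dx
= 25 * (22 - 10)
= 25 * 12
= 300

300


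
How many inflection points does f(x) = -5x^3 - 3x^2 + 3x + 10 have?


Inflection points occur where f''(x) = 0 and concavity changes.
f(x) = -5x^3 - 3x^2 + 3x + 10
f'(x) = -15x^2 - 6x + 3
f''(x) = -30x - 6
Set f''(x) = 0:
-30x - 6 = 0
x = 6 / (-30) = -1/5
Since f''(x) is linear (degree 1), it changes sign at this point.
Therefore there is exactly 1 inflection point.

1


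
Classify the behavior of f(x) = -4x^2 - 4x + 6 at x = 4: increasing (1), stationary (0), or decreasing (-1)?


Compute f'(x) to determine behavior:
f'(x) = -8x - 4
f'(4) = -8 * 4 - 4
= -32 - 4
= -36
Since f'(4) < 0, the function is decreasing (-1)

-1


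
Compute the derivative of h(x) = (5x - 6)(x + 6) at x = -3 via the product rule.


Let u(x) = 5x - 6 and v(x) = x + 6
u'(x) = 5
v'(x) = 1
Product rule: h'(x) = u'(x)*v(x) + u(x)*v'(x)
= 5 * (x + 6) + (5x - 6) * 1
At x = -3:
u(-3) = 5 * (-3) - 6 = -21
v(-3) = 1 * (-3) + 6 = 3
h'(-3) = 5 * 3 + (-21) * 1
= 15 - 21
= -6

-6


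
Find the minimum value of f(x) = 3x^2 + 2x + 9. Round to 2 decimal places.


For a quadratic f(x) = ax^2 + bx + c with a > 0, the minimum is at the vertex.
Vertex x-coordinate: x = -b/(2a)
x = -(2) / (2 * 3)
x = -2/6 = -1/3
Substitute back to find the minimum value:
f(-1/3) = 3 * (-1/3)^2 + 2 * (-1/3) + 9
= 1/3 - 2/3 + 9
= 26/3 ≈ 8.67

8.67


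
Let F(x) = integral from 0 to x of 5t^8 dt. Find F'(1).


By the Fundamental Theorem of Calculus (Part 1):
If F(x) = integral from 0 to x of f(t) dt, then F'(x) = f(x)
Here f(t) = 5t^8
So F'(x) = 5x^8
Evaluate at x = 1:
F'(1) = 5 * 1^8
= 5 * 1
= 5

5


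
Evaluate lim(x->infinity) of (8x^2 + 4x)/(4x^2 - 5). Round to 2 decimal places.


For limits at infinity with equal-degree polynomials,
we compare leading coefficients.
Numerator leading term: 8x^2
Denominator leading term: 4x^2
Divide both by x^2:
lim = (8 + 4/x) / (4 - 5/x^2)
As x -> infinity, the 1/x and 1/x^2 terms vanish:
= 8/4 = 2 = 2.00

2.00


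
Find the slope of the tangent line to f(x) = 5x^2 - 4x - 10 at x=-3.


The slope of the tangent line equals f'(x) at the point.
f(x) = 5x^2 - 4x - 10
f'(x) = 10x - 4
At x = -3:
f'(-3) = 10 * (-3) - 4
= -30 - 4
= -34

-34


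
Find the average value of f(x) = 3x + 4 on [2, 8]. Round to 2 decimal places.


Average value = 1/(b-a) * integral from a to b of f(x) dx
First compute the integral of 3x + 4:
F(x) = (3/2)x^2 + 4x
F(8) = 3/2 * 64 + 4 * 8 = 128
F(2) = 3/2 * 4 + 4 * 2 = 14
Integral = 128 - 14 = 114
Average = 114 / (8 - 2) = 114 / 6
= 19 = 19.00

19.00


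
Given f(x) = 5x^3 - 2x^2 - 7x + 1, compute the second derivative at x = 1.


First derivative:
f'(x) = 15x^2 - 4x - 7
Second derivative:
f''(x) = 30x - 4
Substitute x = 1:
f''(1) = 30 * 1 - 4
= 30 - 4
= 26

26


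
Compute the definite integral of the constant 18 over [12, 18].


The integral of a constant k over [a, b] equals k * (b - a).
integral from 12 to 18 of 18 dx
= 18 * (18 - 12)
= 18 * 6
= 108

108


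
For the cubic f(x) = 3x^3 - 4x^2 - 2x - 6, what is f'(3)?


Differentiate f(x) = 3x^3 - 4x^2 - 2x - 6 term by term:
f'(x) = 9x^2 - 8x - 2
Substitute x = 3:
f'(3) = 9 * 3^2 - 8 * 3 - 2
= 81 - 24 - 2
= 55

55


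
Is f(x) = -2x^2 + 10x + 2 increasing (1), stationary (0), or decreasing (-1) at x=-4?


Compute f'(x) to determine behavior:
f'(x) = -4x + 10
f'(-4) = -4 * (-4) + 10
= 16 + 10
= 26
Since f'(-4) > 0, the function is increasing (1)

1


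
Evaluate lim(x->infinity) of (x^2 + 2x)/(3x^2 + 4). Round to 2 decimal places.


For limits at infinity with equal-degree polynomials,
we compare leading coefficients.
Numerator leading term: x^2
Denominator leading term: 3x^2
Divide both by x^2:
lim = (1 + 2/x) / (3 + 4/x^2)
As x -> infinity, the 1/x and 1/x^2 terms vanish:
= 1/3 ≈ 0.33

0.33


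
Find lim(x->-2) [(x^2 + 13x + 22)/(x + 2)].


Direct substitution gives 0/0, so we factor the numerator.
Factor: (x^2 + 13x + 22) = (x + 2)(x + 11)
Cancel the common factor (x + 2):
(x^2 + 13x + 22)/(x + 2) = (x + 11)
Now substitute x = -2:
= (-2) - (-11) = 9

9


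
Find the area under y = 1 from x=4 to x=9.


The area under a constant function y = 1 is a rectangle.
Width = 9 - 4 = 5
Height = 1
Area = width * height
= 5 * 1
= 5

5


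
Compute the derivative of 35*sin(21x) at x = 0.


Apply the chain rule to differentiate 35*sin(21x):
d/dx [35*sin(21x)]
= 35 * cos(21x) * d/dx(21x)
= 35 * 21 * cos(21x)
= 735 * cos(21x)
Evaluate at x = 0:
= 735 * cos(0)
= 735 * 1
= 735

735


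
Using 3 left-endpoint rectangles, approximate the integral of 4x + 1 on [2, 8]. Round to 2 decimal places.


Left Riemann sum uses left endpoints of each subinterval.
Interval: [2, 8], n = 3
dx = (8 - 2) / 3 = 2
Left endpoints: [2, 4, 6]
f values: [9, 17, 25]
Sum = dx * (sum of f values)
= 2 * 51
= 102 = 102.00

102.00


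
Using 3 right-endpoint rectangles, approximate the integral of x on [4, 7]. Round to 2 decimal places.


Right Riemann sum uses right endpoints of each subinterval.
Interval: [4, 7], n = 3
dx = (7 - 4) / 3 = 1
Right endpoints: [5, 6, 7]
f values: [5, 6, 7]
Sum = dx * (sum of f values)
= 1 * 18
= 18 = 18.00

18.00


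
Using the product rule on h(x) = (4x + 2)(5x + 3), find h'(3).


Let u(x) = 4x + 2 and v(x) = 5x + 3
u'(x) = 4
v'(x) = 5
Product rule: h'(x) = u'(x)*v(x) + u(x)*v'(x)
= 4 * (5x + 3) + (4x + 2) * 5
At x = 3:
u(3) = 4 * 3 + 2 = 14
v(3) = 5 * 3 + 3 = 18
h'(3) = 4 * 18 + 14 * 5
= 72 + 70
= 142

142


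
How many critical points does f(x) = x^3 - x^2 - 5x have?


Find where f'(x) = 0:
f(x) = x^3 - x^2 - 5x
f'(x) = 3x^2 - 2x - 5
This is a quadratic in x. Use the discriminant to count real roots.
Discriminant = (-2)^2 - 4 * 3 * (-5)
= 4 - (-60)
= 64
Since discriminant > 0, f'(x) = 0 has 2 real solutions.
Number of critical points: 2

2


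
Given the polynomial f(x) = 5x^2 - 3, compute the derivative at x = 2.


Differentiate term by term using power and sum rules:
f(x) = 5x^2 - 3
f'(x) = 10x
Substitute x = 2:
f'(2) = 10 * 2 + 0
= 20 + 0
= 20

20


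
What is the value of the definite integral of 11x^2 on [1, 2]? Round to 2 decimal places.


Find the antiderivative of 11x^2:
F(x) = 11/3 * x^3
Apply the Fundamental Theorem of Calculus:
F(2) - F(1)
= 11/3 * 2^3 - 11/3 * 1^3
= 11/3 * (8 - 1)
= 11/3 * 7
= 77/3 ≈ 25.67

25.67


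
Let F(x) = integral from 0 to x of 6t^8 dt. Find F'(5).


By the Fundamental Theorem of Calculus (Part 1):
If F(x) = integral from 0 to x of f(t) dt, then F'(x) = f(x)
Here f(t) = 6t^8
So F'(x) = 6x^8
Evaluate at x = 5:
F'(5) = 6 * 5^8
= 6 * 390625
= 2343750

2343750


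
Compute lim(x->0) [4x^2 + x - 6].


Since polynomials are continuous, we use direct substitution.
lim(x->0) of 4x^2 + x - 6
= 4 * 0^2 + 1 * 0 - 6
= 0 + 0 - 6
= -6

-6


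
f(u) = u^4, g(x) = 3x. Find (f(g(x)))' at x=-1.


Using the chain rule: (f(g(x)))' = f'(g(x)) * g'(x)
First, find g(-1):
g(-1) = 3 * (-1) + 0 = -3
Next, f'(u) = 4u^3
And g'(x) = 3
So f'(g(-1)) * g'(-1)
= 4 * (-3)^3 * 3
= 4 * (-27) * 3
= -324

-324


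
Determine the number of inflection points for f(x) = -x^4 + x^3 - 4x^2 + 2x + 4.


Inflection points occur where f''(x) = 0 and concavity changes.
f(x) = -x^4 + x^3 - 4x^2 + 2x + 4
f'(x) = -4x^3 + 3x^2 - 8x + 2
f''(x) = -12x^2 + 6x - 8
This is a quadratic in x. Use the discriminant to count real roots.
Discriminant = (6)^2 - 4 * (-12) * (-8)
= 36 - 384
= -348
Since discriminant < 0, f''(x) = 0 has no real solutions.
Number of inflection points: 0

0


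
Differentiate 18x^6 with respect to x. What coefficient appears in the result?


We apply the power rule: d/dx [ax^n] = a*n * x^(n-1)
d/dx [18x^6]
= 18 * 6 * x^(6-1)
= 108x^5
The coefficient is 108

108


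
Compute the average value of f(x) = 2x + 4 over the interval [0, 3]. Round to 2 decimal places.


Average value = 1/(b-a) * integral from a to b of f(x) dx
First compute the integral of 2x + 4:
F(x) = x^2 + 4x
F(3) = 1 * 9 + 4 * 3 = 21
F(0) = 1 * 0 + 4 * 0 = 0
Integral = 21 - 0 = 21
Average = 21 / (3 - 0) = 21 / 3
= 7 = 7.00

7.00


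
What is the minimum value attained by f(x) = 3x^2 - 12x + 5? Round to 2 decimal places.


For a quadratic f(x) = ax^2 + bx + c with a > 0, the minimum is at the vertex.
Vertex x-coordinate: x = -b/(2a)
x = -(-12) / (2 * 3)
x = 12/6 = 2
Substitute back to find the minimum value:
f(2) = 3 * 2^2 - 12 * 2 + 5
= 12 - 24 + 5
= -7 = -7.00

-7.00


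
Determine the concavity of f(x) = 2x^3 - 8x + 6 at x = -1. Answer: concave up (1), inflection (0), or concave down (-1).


Concavity is determined by the sign of f''(x).
f(x) = 2x^3 - 8x + 6
f'(x) = 6x^2 - 8
f''(x) = 12x
f''(-1) = 12 * (-1) + 0
= -12 + 0
= -12
Since f''(-1) < 0, the function is concave down (-1)

-1


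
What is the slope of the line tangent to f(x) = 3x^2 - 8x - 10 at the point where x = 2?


The slope of the tangent line equals f'(x) at the point.
f(x) = 3x^2 - 8x - 10
f'(x) = 6x - 8
At x = 2:
f'(2) = 6 * 2 - 8
= 12 - 8
= 4

4


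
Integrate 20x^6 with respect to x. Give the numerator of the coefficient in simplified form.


Apply the power rule for integration:
integral of ax^n dx = a/(n+1) * x^(n+1) + C
integral of 20x^6 dx
= 20/7 * x^7 + C
The coefficient in lowest terms is 20/7, and its numerator is 20

20


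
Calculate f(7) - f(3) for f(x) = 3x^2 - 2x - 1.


Net change = f(b) - f(a)
f(x) = 3x^2 - 2x - 1
Compute f(7):
f(7) = 3 * 7^2 - 2 * 7 - 1
= 147 - 14 - 1
= 132
Compute f(3):
f(3) = 3 * 3^2 - 2 * 3 - 1
= 27 - 6 - 1
= 20
Net change = 132 - 20 = 112

112


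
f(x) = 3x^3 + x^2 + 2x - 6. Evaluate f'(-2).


Differentiate f(x) = 3x^3 + x^2 + 2x - 6 term by term:
f'(x) = 9x^2 + 2x + 2
Substitute x = -2:
f'(-2) = 9 * (-2)^2 + 2 * (-2) + 2
= 36 - 4 + 2
= 34

34


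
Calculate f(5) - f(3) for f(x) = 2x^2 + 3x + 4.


Net change = f(b) - f(a)
f(x) = 2x^2 + 3x + 4
Compute f(5):
f(5) = 2 * 5^2 + 3 * 5 + 4
= 50 + 15 + 4
= 69
Compute f(3):
f(3) = 2 * 3^2 + 3 * 3 + 4
= 18 + 9 + 4
= 31
Net change = 69 - 31 = 38

38


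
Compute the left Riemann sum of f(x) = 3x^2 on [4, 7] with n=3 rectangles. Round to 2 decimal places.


Left Riemann sum uses left endpoints of each subinterval.
Interval: [4, 7], n = 3
dx = (7 - 4) / 3 = 1
Left endpoints: [4, 5, 6]
f values: [48, 75, 108]
Sum = dx * (sum of f values)
= 1 * 231
= 231 = 231.00

231.00


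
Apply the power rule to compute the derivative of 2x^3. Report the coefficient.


We apply the power rule: d/dx [ax^n] = a*n * x^(n-1)
d/dx [2x^3]
= 2 * 3 * x^(3-1)
= 6x^2
The coefficient is 6

6


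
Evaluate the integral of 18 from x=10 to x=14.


The integral of a constant k over [a, b] equals k * (b - a).
integral from 10 to 14 of 18 dx
= 18 * (14 - 10)
= 18 * 4
= 72

72


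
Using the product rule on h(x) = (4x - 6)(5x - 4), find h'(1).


Let u(x) = 4x - 6 and v(x) = 5x - 4
u'(x) = 4
v'(x) = 5
Product rule: h'(x) = u'(x)*v(x) + u(x)*v'(x)
= 4 * (5x - 4) + (4x - 6) * 5
At x = 1:
u(1) = 4 * 1 - 6 = -2
v(1) = 5 * 1 - 4 = 1
h'(1) = 4 * 1 + (-2) * 5
= 4 - 10
= -6

-6


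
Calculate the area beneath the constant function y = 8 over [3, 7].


The area under a constant function y = 8 is a rectangle.
Width = 7 - 3 = 4
Height = 8
Area = width * height
= 4 * 8
= 32

32


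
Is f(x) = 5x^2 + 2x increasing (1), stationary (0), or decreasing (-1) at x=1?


Compute f'(x) to determine behavior:
f'(x) = 10x + 2
f'(1) = 10 * 1 + 2
= 10 + 2
= 12
Since f'(1) > 0, the function is increasing (1)

1


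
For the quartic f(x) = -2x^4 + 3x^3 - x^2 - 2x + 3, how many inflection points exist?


Inflection points occur where f''(x) = 0 and concavity changes.
f(x) = -2x^4 + 3x^3 - x^2 - 2x + 3
f'(x) = -8x^3 + 9x^2 - 2x - 2
f''(x) = -24x^2 + 18x - 2
This is a quadratic in x. Use the discriminant to count real roots.
Discriminant = (18)^2 - 4 * (-24) * (-2)
= 324 - 192
= 132
Since discriminant > 0, f''(x) = 0 has 2 distinct real solutions.
A quadratic with two distinct real roots changes sign at each root, so concavity changes at both.
Number of inflection points: 2

2


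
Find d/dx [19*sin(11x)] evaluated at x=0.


Apply the chain rule to differentiate 19*sin(11x):
d/dx [19*sin(11x)]
= 19 * cos(11x) * d/dx(11x)
= 19 * 11 * cos(11x)
= 209 * cos(11x)
Evaluate at x = 0:
= 209 * cos(0)
= 209 * 1
= 209

209


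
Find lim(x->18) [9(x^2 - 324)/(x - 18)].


Direct substitution gives 0/0, so we factor the numerator.
Factor: 9(x^2 - 324) = 9 * (x - 18)(x + 18)
Cancel the common factor (x - 18):
9(x^2 - 324)/(x - 18) = 9 * (x + 18)
Now substitute x = 18:
= 9 * (18 + 18) = 324

324


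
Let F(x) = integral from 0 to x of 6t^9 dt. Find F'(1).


By the Fundamental Theorem of Calculus (Part 1):
If F(x) = integral from 0 to x of f(t) dt, then F'(x) = f(x)
Here f(t) = 6t^9
So F'(x) = 6x^9
Evaluate at x = 1:
F'(1) = 6 * 1^9
= 6 * 1
= 6

6


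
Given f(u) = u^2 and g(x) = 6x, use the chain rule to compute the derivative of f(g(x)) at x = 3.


Using the chain rule: (f(g(x)))' = f'(g(x)) * g'(x)
First, find g(3):
g(3) = 6 * 3 + 0 = 18
Next, f'(u) = 2u
And g'(x) = 6
So f'(g(3)) * g'(3)
= 2 * 18 * 6
= 216

216


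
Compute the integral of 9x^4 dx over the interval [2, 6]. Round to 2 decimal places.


Find the antiderivative of 9x^4:
F(x) = 9/5 * x^5
Apply the Fundamental Theorem of Calculus:
F(6) - F(2)
= 9/5 * 6^5 - 9/5 * 2^5
= 9/5 * (7776 - 32)
= 9/5 * 7744
= 69696/5 = 13939.20

13939.20


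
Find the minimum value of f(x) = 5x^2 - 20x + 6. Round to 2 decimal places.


For a quadratic f(x) = ax^2 + bx + c with a > 0, the minimum is at the vertex.
Vertex x-coordinate: x = -b/(2a)
x = -(-20) / (2 * 5)
x = 20/10 = 2
Substitute back to find the minimum value:
f(2) = 5 * 2^2 - 20 * 2 + 6
= 20 - 40 + 6
= -14 = -14.00

-14.00


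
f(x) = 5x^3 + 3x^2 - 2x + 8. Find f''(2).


First derivative:
f'(x) = 15x^2 + 6x - 2
Second derivative:
f''(x) = 30x + 6
Substitute x = 2:
f''(2) = 30 * 2 + 6
= 60 + 6
= 66

66


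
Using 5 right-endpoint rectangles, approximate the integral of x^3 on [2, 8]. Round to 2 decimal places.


Right Riemann sum uses right endpoints of each subinterval.
Interval: [2, 8], n = 5
dx = (8 - 2) / 5 = 6/5
Right endpoints: [16/5, 22/5, 28/5, 34/5, 8]
f values: [4096/125, 10648/125, 21952/125, 39304/125, 512]
Sum = dx * (sum of f values)
= 6/5 * 1120
= 1344 = 1344.00

1344.00


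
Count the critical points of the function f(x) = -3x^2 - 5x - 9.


Find where f'(x) = 0:
f'(x) = -6x - 5
Set f'(x) = 0:
-6x - 5 = 0
x = 5 / (-6) = -5/6
This is a linear equation in x, so there is exactly one solution.
Number of critical points: 1

1


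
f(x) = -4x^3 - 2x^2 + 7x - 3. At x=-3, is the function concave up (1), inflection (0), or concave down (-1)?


Concavity is determined by the sign of f''(x).
f(x) = -4x^3 - 2x^2 + 7x - 3
f'(x) = -12x^2 - 4x + 7
f''(x) = -24x - 4
f''(-3) = -24 * (-3) - 4
= 72 - 4
= 68
Since f''(-3) > 0, the function is concave up (1)

1


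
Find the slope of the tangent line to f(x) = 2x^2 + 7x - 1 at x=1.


The slope of the tangent line equals f'(x) at the point.
f(x) = 2x^2 + 7x - 1
f'(x) = 4x + 7
At x = 1:
f'(1) = 4 * 1 + 7
= 4 + 7
= 11

11


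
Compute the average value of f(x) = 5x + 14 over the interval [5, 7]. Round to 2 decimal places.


Average value = 1/(b-a) * integral from a to b of f(x) dx
First compute the integral of 5x + 14:
F(x) = (5/2)x^2 + 14x
F(7) = 5/2 * 49 + 14 * 7 = 441/2
F(5) = 5/2 * 25 + 14 * 5 = 265/2
Integral = 441/2 - 265/2 = 88
Average = 88 / (7 - 5) = 88 / 2
= 44 = 44.00

44.00


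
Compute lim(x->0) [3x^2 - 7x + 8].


Since polynomials are continuous, we use direct substitution.
lim(x->0) of 3x^2 - 7x + 8
= 3 * 0^2 - 7 * 0 + 8
= 0 + 0 + 8
= 8

8


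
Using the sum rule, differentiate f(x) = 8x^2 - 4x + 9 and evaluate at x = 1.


Differentiate term by term using power and sum rules:
f(x) = 8x^2 - 4x + 9
f'(x) = 16x - 4
Substitute x = 1:
f'(1) = 16 * 1 - 4
= 16 - 4
= 12

12


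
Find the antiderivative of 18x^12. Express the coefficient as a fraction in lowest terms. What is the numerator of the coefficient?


Apply the power rule for integration:
integral of ax^n dx = a/(n+1) * x^(n+1) + C
integral of 18x^12 dx
= 18/13 * x^13 + C
The coefficient in lowest terms is 18/13, and its numerator is 18

18


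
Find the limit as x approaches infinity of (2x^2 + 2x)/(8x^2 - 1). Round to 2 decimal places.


For limits at infinity with equal-degree polynomials,
we compare leading coefficients.
Numerator leading term: 2x^2
Denominator leading term: 8x^2
Divide both by x^2:
lim = (2 + 2/x) / (8 - 1/x^2)
As x -> infinity, the 1/x and 1/x^2 terms vanish:
= 2/8 = 1/4 = 0.25

0.25


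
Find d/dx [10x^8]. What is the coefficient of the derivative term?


We apply the power rule: d/dx [ax^n] = a*n * x^(n-1)
d/dx [10x^8]
= 10 * 8 * x^(8-1)
= 80x^7
The coefficient is 80

80


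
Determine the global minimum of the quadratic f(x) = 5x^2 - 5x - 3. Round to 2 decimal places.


For a quadratic f(x) = ax^2 + bx + c with a > 0, the minimum is at the vertex.
Vertex x-coordinate: x = -b/(2a)
x = -(-5) / (2 * 5)
x = 5/10 = 1/2
Substitute back to find the minimum value:
f(1/2) = 5 * (1/2)^2 - 5 * (1/2) - 3
= 5/4 - 5/2 - 3
= -17/4 = -4.25

-4.25


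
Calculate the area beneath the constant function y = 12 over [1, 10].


The area under a constant function y = 12 is a rectangle.
Width = 10 - 1 = 9
Height = 12
Area = width * height
= 9 * 12
= 108

108


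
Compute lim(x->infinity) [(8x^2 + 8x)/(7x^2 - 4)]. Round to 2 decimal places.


For limits at infinity with equal-degree polynomials,
we compare leading coefficients.
Numerator leading term: 8x^2
Denominator leading term: 7x^2
Divide both by x^2:
lim = (8 + 8/x) / (7 - 4/x^2)
As x -> infinity, the 1/x and 1/x^2 terms vanish:
= 8/7 ≈ 1.14

1.14


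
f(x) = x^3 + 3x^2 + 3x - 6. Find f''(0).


First derivative:
f'(x) = 3x^2 + 6x + 3
Second derivative:
f''(x) = 6x + 6
Substitute x = 0:
f''(0) = 6 * 0 + 6
= 0 + 6
= 6

6


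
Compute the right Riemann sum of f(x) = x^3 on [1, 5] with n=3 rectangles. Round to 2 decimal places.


Right Riemann sum uses right endpoints of each subinterval.
Interval: [1, 5], n = 3
dx = (5 - 1) / 3 = 4/3
Right endpoints: [7/3, 11/3, 5]
f values: [343/27, 1331/27, 125]
Sum = dx * (sum of f values)
= 4/3 * 187
= 748/3 ≈ 249.33

249.33


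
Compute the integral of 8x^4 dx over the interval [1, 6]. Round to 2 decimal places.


Find the antiderivative of 8x^4:
F(x) = 8/5 * x^5
Apply the Fundamental Theorem of Calculus:
F(6) - F(1)
= 8/5 * 6^5 - 8/5 * 1^5
= 8/5 * (7776 - 1)
= 8/5 * 7775
= 12440 = 12440.00

12440.00


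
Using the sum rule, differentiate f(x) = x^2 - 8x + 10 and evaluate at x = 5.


Differentiate term by term using power and sum rules:
f(x) = x^2 - 8x + 10
f'(x) = 2x - 8
Substitute x = 5:
f'(5) = 2 * 5 - 8
= 10 - 8
= 2

2


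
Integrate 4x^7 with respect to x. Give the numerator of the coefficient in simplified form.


Apply the power rule for integration:
integral of ax^n dx = a/(n+1) * x^(n+1) + C
integral of 4x^7 dx
= 4/8 * x^8 + C
= 1/2 * x^8 + C
The coefficient in lowest terms is 1/2, and its numerator is 1

1


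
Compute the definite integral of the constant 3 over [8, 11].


The integral of a constant k over [a, b] equals k * (b - a).
integral from 8 to 11 of 3 dx
= 3 * (11 - 8)
= 3 * 3
= 9

9


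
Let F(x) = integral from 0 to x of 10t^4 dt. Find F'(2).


By the Fundamental Theorem of Calculus (Part 1):
If F(x) = integral from 0 to x of f(t) dt, then F'(x) = f(x)
Here f(t) = 10t^4
So F'(x) = 10x^4
Evaluate at x = 2:
F'(2) = 10 * 2^4
= 10 * 16
= 160

160


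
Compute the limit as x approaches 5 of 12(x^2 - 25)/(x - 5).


Direct substitution gives 0/0, so we factor the numerator.
Factor: 12(x^2 - 25) = 12 * (x - 5)(x + 5)
Cancel the common factor (x - 5):
12(x^2 - 25)/(x - 5) = 12 * (x + 5)
Now substitute x = 5:
= 12 * (5 + 5) = 120

120


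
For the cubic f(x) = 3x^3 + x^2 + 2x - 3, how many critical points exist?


Find where f'(x) = 0:
f(x) = 3x^3 + x^2 + 2x - 3
f'(x) = 9x^2 + 2x + 2
This is a quadratic in x. Use the discriminant to count real roots.
Discriminant = (2)^2 - 4 * 9 * 2
= 4 - 72
= -68
Since discriminant < 0, f'(x) = 0 has no real solutions.
Number of critical points: 0

0


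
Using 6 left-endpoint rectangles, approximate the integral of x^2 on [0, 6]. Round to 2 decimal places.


Left Riemann sum uses left endpoints of each subinterval.
Interval: [0, 6], n = 6
dx = (6 - 0) / 6 = 1
Left endpoints: [0, 1, 2, 3, 4, 5]
f values: [0, 1, 4, 9, 16, 25]
Sum = dx * (sum of f values)
= 1 * 55
= 55 = 55.00

55.00


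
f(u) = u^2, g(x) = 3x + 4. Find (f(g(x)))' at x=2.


Using the chain rule: (f(g(x)))' = f'(g(x)) * g'(x)
First, find g(2):
g(2) = 3 * 2 + 4 = 10
Next, f'(u) = 2u
And g'(x) = 3
So f'(g(2)) * g'(2)
= 2 * 10 * 3
= 60

60


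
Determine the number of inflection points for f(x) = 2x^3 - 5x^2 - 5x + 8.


Inflection points occur where f''(x) = 0 and concavity changes.
f(x) = 2x^3 - 5x^2 - 5x + 8
f'(x) = 6x^2 - 10x - 5
f''(x) = 12x - 10
Set f''(x) = 0:
12x - 10 = 0
x = 10 / 12 = 5/6
Since f''(x) is linear (degree 1), it changes sign at this point.
Therefore there is exactly 1 inflection point.

1


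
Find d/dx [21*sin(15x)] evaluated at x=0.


Apply the chain rule to differentiate 21*sin(15x):
d/dx [21*sin(15x)]
= 21 * cos(15x) * d/dx(15x)
= 21 * 15 * cos(15x)
= 315 * cos(15x)
Evaluate at x = 0:
= 315 * cos(0)
= 315 * 1
= 315

315


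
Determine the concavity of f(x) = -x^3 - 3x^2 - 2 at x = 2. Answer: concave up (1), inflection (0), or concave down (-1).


Concavity is determined by the sign of f''(x).
f(x) = -x^3 - 3x^2 - 2
f'(x) = -3x^2 - 6x
f''(x) = -6x - 6
f''(2) = -6 * 2 - 6
= -12 - 6
= -18
Since f''(2) < 0, the function is concave down (-1)

-1


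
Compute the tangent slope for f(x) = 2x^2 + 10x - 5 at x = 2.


The slope of the tangent line equals f'(x) at the point.
f(x) = 2x^2 + 10x - 5
f'(x) = 4x + 10
At x = 2:
f'(2) = 4 * 2 + 10
= 8 + 10
= 18

18


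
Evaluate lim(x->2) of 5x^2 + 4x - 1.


Since polynomials are continuous, we use direct substitution.
lim(x->2) of 5x^2 + 4x - 1
= 5 * 2^2 + 4 * 2 - 1
= 20 + 8 - 1
= 27

27


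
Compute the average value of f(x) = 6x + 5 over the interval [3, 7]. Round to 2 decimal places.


Average value = 1/(b-a) * integral from a to b of f(x) dx
First compute the integral of 6x + 5:
F(x) = 3x^2 + 5x
F(7) = 3 * 49 + 5 * 7 = 182
F(3) = 3 * 9 + 5 * 3 = 42
Integral = 182 - 42 = 140
Average = 140 / (7 - 3) = 140 / 4
= 35 = 35.00

35.00


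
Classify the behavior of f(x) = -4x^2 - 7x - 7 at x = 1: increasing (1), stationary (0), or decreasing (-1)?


Compute f'(x) to determine behavior:
f'(x) = -8x - 7
f'(1) = -8 * 1 - 7
= -8 - 7
= -15
Since f'(1) < 0, the function is decreasing (-1)

-1


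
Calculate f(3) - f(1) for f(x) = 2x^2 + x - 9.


Net change = f(b) - f(a)
f(x) = 2x^2 + x - 9
Compute f(3):
f(3) = 2 * 3^2 + 1 * 3 - 9
= 18 + 3 - 9
= 12
Compute f(1):
f(1) = 2 * 1^2 + 1 * 1 - 9
= 2 + 1 - 9
= -6
Net change = 12 - (-6) = 18

18


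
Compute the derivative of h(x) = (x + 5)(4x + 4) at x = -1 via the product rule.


Let u(x) = x + 5 and v(x) = 4x + 4
u'(x) = 1
v'(x) = 4
Product rule: h'(x) = u'(x)*v(x) + u(x)*v'(x)
= 1 * (4x + 4) + (x + 5) * 4
At x = -1:
u(-1) = 1 * (-1) + 5 = 4
v(-1) = 4 * (-1) + 4 = 0
h'(-1) = 1 * 0 + 4 * 4
= 0 + 16
= 16

16
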